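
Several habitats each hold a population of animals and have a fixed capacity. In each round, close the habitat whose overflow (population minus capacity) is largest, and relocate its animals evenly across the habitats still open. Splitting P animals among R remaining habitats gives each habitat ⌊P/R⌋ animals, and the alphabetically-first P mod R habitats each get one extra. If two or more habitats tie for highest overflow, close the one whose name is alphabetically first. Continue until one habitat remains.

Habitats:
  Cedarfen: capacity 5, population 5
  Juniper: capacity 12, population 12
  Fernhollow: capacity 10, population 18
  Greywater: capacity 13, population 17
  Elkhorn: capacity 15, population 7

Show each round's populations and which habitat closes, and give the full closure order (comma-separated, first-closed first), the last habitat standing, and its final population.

Closure order: Fernhollow, Greywater, Cedarfen, Juniper
Last habitat: Elkhorn with 59 animals

Round 1: Cedarfen=5 Elkhorn=7 Fernhollow=18 Greywater=17 Juniper=12 → close Fernhollow (overflow 8)
  18÷4 = 4 each, +1 to first 2
Round 2: Cedarfen=10 Elkhorn=12 Greywater=21 Juniper=16 → close Greywater (overflow 8)
  21÷3 = 7 each, +1 to first 0
Round 3: Cedarfen=17 Elkhorn=19 Juniper=23 → close Cedarfen (overflow 12)
  17÷2 = 8 each, +1 to first 1
Round 4: Elkhorn=28 Juniper=31 → close Juniper (overflow 19)
  31÷1 = 31 each, +1 to first 0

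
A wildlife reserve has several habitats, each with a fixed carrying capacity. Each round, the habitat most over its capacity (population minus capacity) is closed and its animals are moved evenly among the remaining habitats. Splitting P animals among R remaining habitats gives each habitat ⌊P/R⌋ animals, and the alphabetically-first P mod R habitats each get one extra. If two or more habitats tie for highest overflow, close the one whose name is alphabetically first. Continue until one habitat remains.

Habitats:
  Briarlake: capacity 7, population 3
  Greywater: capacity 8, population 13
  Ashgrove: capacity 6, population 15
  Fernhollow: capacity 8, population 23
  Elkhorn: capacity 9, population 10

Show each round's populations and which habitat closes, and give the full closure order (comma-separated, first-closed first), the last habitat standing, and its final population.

Round 1: Ashgrove=15 Briarlake=3 Elkhorn=10 Fernhollow=23 Greywater=13 → close Fernhollow (overflow 15)
  23÷4 = 5 each, +1 to first 3
Round 2: Ashgrove=21 Briarlake=9 Elkhorn=16 Greywater=18 → close Ashgrove (overflow 15)
  21÷3 = 7 each, +1 to first 0
Round 3: Briarlake=16 Elkhorn=23 Greywater=25 → close Greywater (overflow 17)
  25÷2 = 12 each, +1 to first 1
Round 4: Briarlake=29 Elkhorn=35 → close Elkhorn (overflow 26)
  35÷1 = 35 each, +1 to first 0

Closure order: Fernhollow, Ashgrove, Greywater, Elkhorn
Last habitat: Briarlake with 64 animals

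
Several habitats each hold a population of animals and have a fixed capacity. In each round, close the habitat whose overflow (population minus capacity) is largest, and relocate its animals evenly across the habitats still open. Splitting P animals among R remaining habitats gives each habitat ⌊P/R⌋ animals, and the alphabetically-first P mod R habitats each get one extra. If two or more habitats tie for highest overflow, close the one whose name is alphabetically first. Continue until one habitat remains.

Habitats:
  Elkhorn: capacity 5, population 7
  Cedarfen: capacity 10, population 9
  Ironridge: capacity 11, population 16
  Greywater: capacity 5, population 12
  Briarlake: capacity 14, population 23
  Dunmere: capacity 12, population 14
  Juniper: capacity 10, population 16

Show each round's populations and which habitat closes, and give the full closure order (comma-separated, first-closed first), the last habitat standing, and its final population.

Closure order: Briarlake, Greywater, Ironridge, Juniper, Dunmere, Elkhorn
Last habitat: Cedarfen with 97 animals

Round 1: Briarlake=23 Cedarfen=9 Dunmere=14 Elkhorn=7 Greywater=12 Ironridge=16 Juniper=16 → close Briarlake (overflow 9)
  23÷6 = 3 each, +1 to first 5
Round 2: Cedarfen=13 Dunmere=18 Elkhorn=11 Greywater=16 Ironridge=20 Juniper=19 → close Greywater (overflow 11)
  16÷5 = 3 each, +1 to first 1
Round 3: Cedarfen=17 Dunmere=21 Elkhorn=14 Ironridge=23 Juniper=22 → close Ironridge (overflow 12)
  23÷4 = 5 each, +1 to first 3
Round 4: Cedarfen=23 Dunmere=27 Elkhorn=20 Juniper=27 → close Juniper (overflow 17)
  27÷3 = 9 each, +1 to first 0
Round 5: Cedarfen=32 Dunmere=36 Elkhorn=29 → close Dunmere (overflow 24)
  36÷2 = 18 each, +1 to first 0
Round 6: Cedarfen=50 Elkhorn=47 → close Elkhorn (overflow 42)
  47÷1 = 47 each, +1 to first 0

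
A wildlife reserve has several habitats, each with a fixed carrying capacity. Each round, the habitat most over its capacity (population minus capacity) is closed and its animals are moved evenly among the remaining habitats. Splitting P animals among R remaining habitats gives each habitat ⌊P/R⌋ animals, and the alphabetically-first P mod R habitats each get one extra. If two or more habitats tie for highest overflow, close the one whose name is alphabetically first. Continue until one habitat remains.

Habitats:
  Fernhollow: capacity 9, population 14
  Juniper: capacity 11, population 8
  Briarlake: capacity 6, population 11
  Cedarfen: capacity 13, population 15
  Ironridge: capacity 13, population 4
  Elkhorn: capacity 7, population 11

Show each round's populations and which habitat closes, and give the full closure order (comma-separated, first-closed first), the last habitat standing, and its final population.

Round 1: Briarlake=11 Cedarfen=15 Elkhorn=11 Fernhollow=14 Ironridge=4 Juniper=8 → close Briarlake (overflow 5)
  11÷5 = 2 each, +1 to first 1
Round 2: Cedarfen=18 Elkhorn=13 Fernhollow=16 Ironridge=6 Juniper=10 → close Fernhollow (overflow 7)
  16÷4 = 4 each, +1 to first 0
Round 3: Cedarfen=22 Elkhorn=17 Ironridge=10 Juniper=14 → close Elkhorn (overflow 10)
  17÷3 = 5 each, +1 to first 2
Round 4: Cedarfen=28 Ironridge=16 Juniper=19 → close Cedarfen (overflow 15)
  28÷2 = 14 each, +1 to first 0
Round 5: Ironridge=30 Juniper=33 → close Juniper (overflow 22)
  33÷1 = 33 each, +1 to first 0

Closure order: Briarlake, Fernhollow, Elkhorn, Cedarfen, Juniper
Last habitat: Ironridge with 63 animals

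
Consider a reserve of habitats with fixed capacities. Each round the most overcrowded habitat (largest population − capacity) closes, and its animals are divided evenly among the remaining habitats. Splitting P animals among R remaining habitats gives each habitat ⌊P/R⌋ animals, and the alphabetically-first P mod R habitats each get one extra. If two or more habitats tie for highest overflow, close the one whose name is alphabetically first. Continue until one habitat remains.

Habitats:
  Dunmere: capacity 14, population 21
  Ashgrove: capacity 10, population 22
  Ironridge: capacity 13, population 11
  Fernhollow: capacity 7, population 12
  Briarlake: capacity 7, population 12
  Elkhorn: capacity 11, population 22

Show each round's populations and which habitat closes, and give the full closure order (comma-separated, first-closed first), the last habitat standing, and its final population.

Round 1: Ashgrove=22 Briarlake=12 Dunmere=21 Elkhorn=22 Fernhollow=12 Ironridge=11 → close Ashgrove (overflow 12)
  22÷5 = 4 each, +1 to first 2
Round 2: Briarlake=17 Dunmere=26 Elkhorn=26 Fernhollow=16 Ironridge=15 → close Elkhorn (overflow 15)
  26÷4 = 6 each, +1 to first 2
Round 3: Briarlake=24 Dunmere=33 Fernhollow=22 Ironridge=21 → close Dunmere (overflow 19)
  33÷3 = 11 each, +1 to first 0
Round 4: Briarlake=35 Fernhollow=33 Ironridge=32 → close Briarlake (overflow 28)
  35÷2 = 17 each, +1 to first 1
Round 5: Fernhollow=51 Ironridge=49 → close Fernhollow (overflow 44)
  51÷1 = 51 each, +1 to first 0

Closure order: Ashgrove, Elkhorn, Dunmere, Briarlake, Fernhollow
Last habitat: Ironridge with 100 animals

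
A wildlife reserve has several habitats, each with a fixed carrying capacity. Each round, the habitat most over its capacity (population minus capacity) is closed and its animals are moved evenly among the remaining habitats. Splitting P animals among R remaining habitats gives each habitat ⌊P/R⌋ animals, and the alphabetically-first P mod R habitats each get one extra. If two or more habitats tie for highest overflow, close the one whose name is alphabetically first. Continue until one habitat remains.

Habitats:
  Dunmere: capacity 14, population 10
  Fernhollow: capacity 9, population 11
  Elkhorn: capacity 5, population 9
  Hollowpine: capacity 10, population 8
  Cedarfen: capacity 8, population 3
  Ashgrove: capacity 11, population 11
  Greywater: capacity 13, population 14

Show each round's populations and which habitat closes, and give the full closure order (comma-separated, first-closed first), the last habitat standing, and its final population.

Closure order: Elkhorn, Fernhollow, Ashgrove, Greywater, Hollowpine, Cedarfen
Last habitat: Dunmere with 66 animals

Round 1: Ashgrove=11 Cedarfen=3 Dunmere=10 Elkhorn=9 Fernhollow=11 Greywater=14 Hollowpine=8 → close Elkhorn (overflow 4)
  9÷6 = 1 each, +1 to first 3
Round 2: Ashgrove=13 Cedarfen=5 Dunmere=12 Fernhollow=12 Greywater=15 Hollowpine=9 → close Fernhollow (overflow 3)
  12÷5 = 2 each, +1 to first 2
Round 3: Ashgrove=16 Cedarfen=8 Dunmere=14 Greywater=17 Hollowpine=11 → close Ashgrove (overflow 5)
  16÷4 = 4 each, +1 to first 0
Round 4: Cedarfen=12 Dunmere=18 Greywater=21 Hollowpine=15 → close Greywater (overflow 8)
  21÷3 = 7 each, +1 to first 0
Round 5: Cedarfen=19 Dunmere=25 Hollowpine=22 → close Hollowpine (overflow 12)
  22÷2 = 11 each, +1 to first 0
Round 6: Cedarfen=30 Dunmere=36 → close Cedarfen (overflow 22)
  30÷1 = 30 each, +1 to first 0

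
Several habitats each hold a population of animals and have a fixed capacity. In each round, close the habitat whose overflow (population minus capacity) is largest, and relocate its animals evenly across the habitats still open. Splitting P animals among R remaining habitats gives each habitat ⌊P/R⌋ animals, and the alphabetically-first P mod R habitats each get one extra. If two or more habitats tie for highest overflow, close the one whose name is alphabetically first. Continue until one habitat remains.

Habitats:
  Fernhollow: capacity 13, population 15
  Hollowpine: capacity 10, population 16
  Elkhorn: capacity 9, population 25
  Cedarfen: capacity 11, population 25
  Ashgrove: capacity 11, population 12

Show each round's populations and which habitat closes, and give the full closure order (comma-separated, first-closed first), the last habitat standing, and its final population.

Closure order: Elkhorn, Cedarfen, Hollowpine, Ashgrove
Last habitat: Fernhollow with 93 animals

Round 1: Ashgrove=12 Cedarfen=25 Elkhorn=25 Fernhollow=15 Hollowpine=16 → close Elkhorn (overflow 16)
  25÷4 = 6 each, +1 to first 1
Round 2: Ashgrove=19 Cedarfen=31 Fernhollow=21 Hollowpine=22 → close Cedarfen (overflow 20)
  31÷3 = 10 each, +1 to first 1
Round 3: Ashgrove=30 Fernhollow=31 Hollowpine=32 → close Hollowpine (overflow 22)
  32÷2 = 16 each, +1 to first 0
Round 4: Ashgrove=46 Fernhollow=47 → close Ashgrove (overflow 35)
  46÷1 = 46 each, +1 to first 0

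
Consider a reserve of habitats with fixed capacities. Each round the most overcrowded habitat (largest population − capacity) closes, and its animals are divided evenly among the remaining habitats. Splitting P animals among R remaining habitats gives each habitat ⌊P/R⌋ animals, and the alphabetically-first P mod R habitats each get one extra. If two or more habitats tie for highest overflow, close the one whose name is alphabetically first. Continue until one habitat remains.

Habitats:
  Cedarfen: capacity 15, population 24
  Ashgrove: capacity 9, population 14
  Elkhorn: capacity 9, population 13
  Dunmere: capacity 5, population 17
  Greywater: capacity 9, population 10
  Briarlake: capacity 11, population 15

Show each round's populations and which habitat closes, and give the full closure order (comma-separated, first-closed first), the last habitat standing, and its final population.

Closure order: Dunmere, Cedarfen, Ashgrove, Briarlake, Elkhorn
Last habitat: Greywater with 93 animals

Round 1: Ashgrove=14 Briarlake=15 Cedarfen=24 Dunmere=17 Elkhorn=13 Greywater=10 → close Dunmere (overflow 12)
  17÷5 = 3 each, +1 to first 2
Round 2: Ashgrove=18 Briarlake=19 Cedarfen=27 Elkhorn=16 Greywater=13 → close Cedarfen (overflow 12)
  27÷4 = 6 each, +1 to first 3
Round 3: Ashgrove=25 Briarlake=26 Elkhorn=23 Greywater=19 → close Ashgrove (overflow 16)
  25÷3 = 8 each, +1 to first 1
Round 4: Briarlake=35 Elkhorn=31 Greywater=27 → close Briarlake (overflow 24)
  35÷2 = 17 each, +1 to first 1
Round 5: Elkhorn=49 Greywater=44 → close Elkhorn (overflow 40)
  49÷1 = 49 each, +1 to first 0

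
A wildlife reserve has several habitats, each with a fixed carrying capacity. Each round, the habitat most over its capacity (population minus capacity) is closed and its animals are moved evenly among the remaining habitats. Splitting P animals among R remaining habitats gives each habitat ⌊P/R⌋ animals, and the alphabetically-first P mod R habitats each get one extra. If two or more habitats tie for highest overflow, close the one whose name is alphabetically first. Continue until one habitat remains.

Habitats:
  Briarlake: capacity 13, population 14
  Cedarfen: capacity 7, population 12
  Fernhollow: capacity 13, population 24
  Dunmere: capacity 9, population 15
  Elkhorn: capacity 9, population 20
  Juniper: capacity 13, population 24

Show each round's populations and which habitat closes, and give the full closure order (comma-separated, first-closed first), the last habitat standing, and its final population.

Closure order: Elkhorn, Fernhollow, Juniper, Cedarfen, Dunmere
Last habitat: Briarlake with 109 animals

Round 1: Briarlake=14 Cedarfen=12 Dunmere=15 Elkhorn=20 Fernhollow=24 Juniper=24 → close Elkhorn (overflow 11)
  20÷5 = 4 each, +1 to first 0
Round 2: Briarlake=18 Cedarfen=16 Dunmere=19 Fernhollow=28 Juniper=28 → close Fernhollow (overflow 15)
  28÷4 = 7 each, +1 to first 0
Round 3: Briarlake=25 Cedarfen=23 Dunmere=26 Juniper=35 → close Juniper (overflow 22)
  35÷3 = 11 each, +1 to first 2
Round 4: Briarlake=37 Cedarfen=35 Dunmere=37 → close Cedarfen (overflow 28)
  35÷2 = 17 each, +1 to first 1
Round 5: Briarlake=55 Dunmere=54 → close Dunmere (overflow 45)
  54÷1 = 54 each, +1 to first 0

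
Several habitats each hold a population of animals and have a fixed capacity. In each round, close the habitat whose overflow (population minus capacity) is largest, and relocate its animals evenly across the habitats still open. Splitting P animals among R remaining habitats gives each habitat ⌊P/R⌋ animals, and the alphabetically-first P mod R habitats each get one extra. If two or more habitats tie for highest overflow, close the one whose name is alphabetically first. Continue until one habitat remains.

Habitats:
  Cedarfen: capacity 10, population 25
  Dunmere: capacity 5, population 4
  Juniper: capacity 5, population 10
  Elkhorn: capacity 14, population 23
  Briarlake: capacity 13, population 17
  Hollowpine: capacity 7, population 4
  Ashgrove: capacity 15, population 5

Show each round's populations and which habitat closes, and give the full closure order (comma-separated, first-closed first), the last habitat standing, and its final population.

Closure order: Cedarfen, Elkhorn, Briarlake, Juniper, Dunmere, Hollowpine
Last habitat: Ashgrove with 88 animals

Round 1: Ashgrove=5 Briarlake=17 Cedarfen=25 Dunmere=4 Elkhorn=23 Hollowpine=4 Juniper=10 → close Cedarfen (overflow 15)
  25÷6 = 4 each, +1 to first 1
Round 2: Ashgrove=10 Briarlake=21 Dunmere=8 Elkhorn=27 Hollowpine=8 Juniper=14 → close Elkhorn (overflow 13)
  27÷5 = 5 each, +1 to first 2
Round 3: Ashgrove=16 Briarlake=27 Dunmere=13 Hollowpine=13 Juniper=19 → close Briarlake (overflow 14)
  27÷4 = 6 each, +1 to first 3
Round 4: Ashgrove=23 Dunmere=20 Hollowpine=20 Juniper=25 → close Juniper (overflow 20)
  25÷3 = 8 each, +1 to first 1
Round 5: Ashgrove=32 Dunmere=28 Hollowpine=28 → close Dunmere (overflow 23)
  28÷2 = 14 each, +1 to first 0
Round 6: Ashgrove=46 Hollowpine=42 → close Hollowpine (overflow 35)
  42÷1 = 42 each, +1 to first 0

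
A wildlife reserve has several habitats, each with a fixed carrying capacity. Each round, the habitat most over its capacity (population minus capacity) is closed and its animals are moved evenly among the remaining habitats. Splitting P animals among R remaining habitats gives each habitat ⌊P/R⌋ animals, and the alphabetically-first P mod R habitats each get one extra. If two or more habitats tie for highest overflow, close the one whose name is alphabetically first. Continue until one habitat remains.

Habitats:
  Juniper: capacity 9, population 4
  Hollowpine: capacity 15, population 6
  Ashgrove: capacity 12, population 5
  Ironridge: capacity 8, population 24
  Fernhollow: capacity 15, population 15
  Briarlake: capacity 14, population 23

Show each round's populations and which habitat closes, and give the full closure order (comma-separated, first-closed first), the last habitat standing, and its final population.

Round 1: Ashgrove=5 Briarlake=23 Fernhollow=15 Hollowpine=6 Ironridge=24 Juniper=4 → close Ironridge (overflow 16)
  24÷5 = 4 each, +1 to first 4
Round 2: Ashgrove=10 Briarlake=28 Fernhollow=20 Hollowpine=11 Juniper=8 → close Briarlake (overflow 14)
  28÷4 = 7 each, +1 to first 0
Round 3: Ashgrove=17 Fernhollow=27 Hollowpine=18 Juniper=15 → close Fernhollow (overflow 12)
  27÷3 = 9 each, +1 to first 0
Round 4: Ashgrove=26 Hollowpine=27 Juniper=24 → close Juniper (overflow 15)
  24÷2 = 12 each, +1 to first 0
Round 5: Ashgrove=38 Hollowpine=39 → close Ashgrove (overflow 26)
  38÷1 = 38 each, +1 to first 0

Closure order: Ironridge, Briarlake, Fernhollow, Juniper, Ashgrove
Last habitat: Hollowpine with 77 animals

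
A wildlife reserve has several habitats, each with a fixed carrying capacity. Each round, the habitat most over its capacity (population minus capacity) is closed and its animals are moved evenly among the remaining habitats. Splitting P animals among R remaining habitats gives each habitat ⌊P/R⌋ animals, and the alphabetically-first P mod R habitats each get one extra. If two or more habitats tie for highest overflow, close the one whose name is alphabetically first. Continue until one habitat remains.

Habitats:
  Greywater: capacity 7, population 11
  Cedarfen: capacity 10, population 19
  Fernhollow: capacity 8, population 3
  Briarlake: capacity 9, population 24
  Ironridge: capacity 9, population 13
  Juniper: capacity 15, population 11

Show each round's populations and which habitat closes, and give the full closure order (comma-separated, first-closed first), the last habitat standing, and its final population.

Closure order: Briarlake, Cedarfen, Greywater, Ironridge, Fernhollow
Last habitat: Juniper with 81 animals

Round 1: Briarlake=24 Cedarfen=19 Fernhollow=3 Greywater=11 Ironridge=13 Juniper=11 → close Briarlake (overflow 15)
  24÷5 = 4 each, +1 to first 4
Round 2: Cedarfen=24 Fernhollow=8 Greywater=16 Ironridge=18 Juniper=15 → close Cedarfen (overflow 14)
  24÷4 = 6 each, +1 to first 0
Round 3: Fernhollow=14 Greywater=22 Ironridge=24 Juniper=21 → close Greywater (overflow 15)
  22÷3 = 7 each, +1 to first 1
Round 4: Fernhollow=22 Ironridge=31 Juniper=28 → close Ironridge (overflow 22)
  31÷2 = 15 each, +1 to first 1
Round 5: Fernhollow=38 Juniper=43 → close Fernhollow (overflow 30)
  38÷1 = 38 each, +1 to first 0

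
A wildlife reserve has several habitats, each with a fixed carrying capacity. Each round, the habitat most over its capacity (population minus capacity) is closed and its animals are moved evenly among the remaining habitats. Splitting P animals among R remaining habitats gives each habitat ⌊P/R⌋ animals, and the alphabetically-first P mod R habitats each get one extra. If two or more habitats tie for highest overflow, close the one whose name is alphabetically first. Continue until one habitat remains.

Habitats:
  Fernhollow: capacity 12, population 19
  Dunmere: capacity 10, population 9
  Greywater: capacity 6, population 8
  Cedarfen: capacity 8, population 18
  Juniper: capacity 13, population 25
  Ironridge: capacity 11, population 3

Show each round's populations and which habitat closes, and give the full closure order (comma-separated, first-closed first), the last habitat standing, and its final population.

Round 1: Cedarfen=18 Dunmere=9 Fernhollow=19 Greywater=8 Ironridge=3 Juniper=25 → close Juniper (overflow 12)
  25÷5 = 5 each, +1 to first 0
Round 2: Cedarfen=23 Dunmere=14 Fernhollow=24 Greywater=13 Ironridge=8 → close Cedarfen (overflow 15)
  23÷4 = 5 each, +1 to first 3
Round 3: Dunmere=20 Fernhollow=30 Greywater=19 Ironridge=13 → close Fernhollow (overflow 18)
  30÷3 = 10 each, +1 to first 0
Round 4: Dunmere=30 Greywater=29 Ironridge=23 → close Greywater (overflow 23)
  29÷2 = 14 each, +1 to first 1
Round 5: Dunmere=45 Ironridge=37 → close Dunmere (overflow 35)
  45÷1 = 45 each, +1 to first 0

Closure order: Juniper, Cedarfen, Fernhollow, Greywater, Dunmere
Last habitat: Ironridge with 82 animals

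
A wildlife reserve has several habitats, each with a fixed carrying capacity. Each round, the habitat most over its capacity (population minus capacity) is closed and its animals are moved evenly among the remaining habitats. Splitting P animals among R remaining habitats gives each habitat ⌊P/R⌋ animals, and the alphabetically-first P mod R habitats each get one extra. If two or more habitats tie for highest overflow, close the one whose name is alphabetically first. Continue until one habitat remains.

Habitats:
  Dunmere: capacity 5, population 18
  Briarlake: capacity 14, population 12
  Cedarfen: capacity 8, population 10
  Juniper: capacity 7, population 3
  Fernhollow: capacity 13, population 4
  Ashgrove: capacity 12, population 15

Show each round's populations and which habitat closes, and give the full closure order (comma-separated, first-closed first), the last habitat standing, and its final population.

Closure order: Dunmere, Ashgrove, Cedarfen, Briarlake, Juniper
Last habitat: Fernhollow with 62 animals

Round 1: Ashgrove=15 Briarlake=12 Cedarfen=10 Dunmere=18 Fernhollow=4 Juniper=3 → close Dunmere (overflow 13)
  18÷5 = 3 each, +1 to first 3
Round 2: Ashgrove=19 Briarlake=16 Cedarfen=14 Fernhollow=7 Juniper=6 → close Ashgrove (overflow 7)
  19÷4 = 4 each, +1 to first 3
Round 3: Briarlake=21 Cedarfen=19 Fernhollow=12 Juniper=10 → close Cedarfen (overflow 11)
  19÷3 = 6 each, +1 to first 1
Round 4: Briarlake=28 Fernhollow=18 Juniper=16 → close Briarlake (overflow 14)
  28÷2 = 14 each, +1 to first 0
Round 5: Fernhollow=32 Juniper=30 → close Juniper (overflow 23)
  30÷1 = 30 each, +1 to first 0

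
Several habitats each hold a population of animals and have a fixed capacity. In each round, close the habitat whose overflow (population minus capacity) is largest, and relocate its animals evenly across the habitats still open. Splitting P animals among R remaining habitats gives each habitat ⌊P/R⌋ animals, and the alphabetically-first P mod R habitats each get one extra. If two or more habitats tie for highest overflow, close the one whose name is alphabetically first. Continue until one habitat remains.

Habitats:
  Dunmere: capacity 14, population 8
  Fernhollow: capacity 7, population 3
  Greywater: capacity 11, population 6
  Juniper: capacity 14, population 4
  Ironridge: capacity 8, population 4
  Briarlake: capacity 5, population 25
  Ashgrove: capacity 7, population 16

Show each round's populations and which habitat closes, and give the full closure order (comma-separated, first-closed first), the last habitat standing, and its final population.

Round 1: Ashgrove=16 Briarlake=25 Dunmere=8 Fernhollow=3 Greywater=6 Ironridge=4 Juniper=4 → close Briarlake (overflow 20)
  25÷6 = 4 each, +1 to first 1
Round 2: Ashgrove=21 Dunmere=12 Fernhollow=7 Greywater=10 Ironridge=8 Juniper=8 → close Ashgrove (overflow 14)
  21÷5 = 4 each, +1 to first 1
Round 3: Dunmere=17 Fernhollow=11 Greywater=14 Ironridge=12 Juniper=12 → close Fernhollow (overflow 4)
  11÷4 = 2 each, +1 to first 3
Round 4: Dunmere=20 Greywater=17 Ironridge=15 Juniper=14 → close Ironridge (overflow 7)
  15÷3 = 5 each, +1 to first 0
Round 5: Dunmere=25 Greywater=22 Juniper=19 → close Dunmere (overflow 11)
  25÷2 = 12 each, +1 to first 1
Round 6: Greywater=35 Juniper=31 → close Greywater (overflow 24)
  35÷1 = 35 each, +1 to first 0

Closure order: Briarlake, Ashgrove, Fernhollow, Ironridge, Dunmere, Greywater
Last habitat: Juniper with 66 animals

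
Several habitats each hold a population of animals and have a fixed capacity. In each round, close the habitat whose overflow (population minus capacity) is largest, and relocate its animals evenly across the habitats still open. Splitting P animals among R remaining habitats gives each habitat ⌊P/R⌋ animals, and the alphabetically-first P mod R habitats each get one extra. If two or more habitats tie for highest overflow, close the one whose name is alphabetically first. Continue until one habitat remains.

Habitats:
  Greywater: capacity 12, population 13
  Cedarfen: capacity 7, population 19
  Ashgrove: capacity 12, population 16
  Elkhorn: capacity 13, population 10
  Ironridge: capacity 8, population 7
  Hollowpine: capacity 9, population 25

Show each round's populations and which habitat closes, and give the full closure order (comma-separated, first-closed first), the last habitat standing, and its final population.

Round 1: Ashgrove=16 Cedarfen=19 Elkhorn=10 Greywater=13 Hollowpine=25 Ironridge=7 → close Hollowpine (overflow 16)
  25÷5 = 5 each, +1 to first 0
Round 2: Ashgrove=21 Cedarfen=24 Elkhorn=15 Greywater=18 Ironridge=12 → close Cedarfen (overflow 17)
  24÷4 = 6 each, +1 to first 0
Round 3: Ashgrove=27 Elkhorn=21 Greywater=24 Ironridge=18 → close Ashgrove (overflow 15)
  27÷3 = 9 each, +1 to first 0
Round 4: Elkhorn=30 Greywater=33 Ironridge=27 → close Greywater (overflow 21)
  33÷2 = 16 each, +1 to first 1
Round 5: Elkhorn=47 Ironridge=43 → close Ironridge (overflow 35)
  43÷1 = 43 each, +1 to first 0

Closure order: Hollowpine, Cedarfen, Ashgrove, Greywater, Ironridge
Last habitat: Elkhorn with 90 animals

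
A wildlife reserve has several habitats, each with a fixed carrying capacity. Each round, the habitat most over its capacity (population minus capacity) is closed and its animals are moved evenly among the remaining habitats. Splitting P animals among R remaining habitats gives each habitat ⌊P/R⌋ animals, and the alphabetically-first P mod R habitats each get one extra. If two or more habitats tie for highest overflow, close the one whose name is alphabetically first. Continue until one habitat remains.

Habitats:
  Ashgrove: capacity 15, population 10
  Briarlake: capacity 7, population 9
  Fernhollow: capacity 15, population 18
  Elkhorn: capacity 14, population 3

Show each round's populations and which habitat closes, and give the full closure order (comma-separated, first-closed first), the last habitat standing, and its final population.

Closure order: Fernhollow, Briarlake, Ashgrove
Last habitat: Elkhorn with 40 animals

Round 1: Ashgrove=10 Briarlake=9 Elkhorn=3 Fernhollow=18 → close Fernhollow (overflow 3)
  18÷3 = 6 each, +1 to first 0
Round 2: Ashgrove=16 Briarlake=15 Elkhorn=9 → close Briarlake (overflow 8)
  15÷2 = 7 each, +1 to first 1
Round 3: Ashgrove=24 Elkhorn=16 → close Ashgrove (overflow 9)
  24÷1 = 24 each, +1 to first 0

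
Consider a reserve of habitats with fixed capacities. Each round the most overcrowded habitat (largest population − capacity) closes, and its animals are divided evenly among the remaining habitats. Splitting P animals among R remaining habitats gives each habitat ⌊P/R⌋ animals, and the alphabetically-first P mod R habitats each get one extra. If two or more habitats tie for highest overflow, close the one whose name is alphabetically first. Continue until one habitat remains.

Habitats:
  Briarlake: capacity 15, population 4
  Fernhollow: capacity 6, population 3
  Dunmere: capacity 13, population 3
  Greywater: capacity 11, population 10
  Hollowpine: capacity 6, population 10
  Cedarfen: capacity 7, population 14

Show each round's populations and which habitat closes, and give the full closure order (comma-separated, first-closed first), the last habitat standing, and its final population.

Closure order: Cedarfen, Hollowpine, Greywater, Fernhollow, Briarlake
Last habitat: Dunmere with 44 animals

Round 1: Briarlake=4 Cedarfen=14 Dunmere=3 Fernhollow=3 Greywater=10 Hollowpine=10 → close Cedarfen (overflow 7)
  14÷5 = 2 each, +1 to first 4
Round 2: Briarlake=7 Dunmere=6 Fernhollow=6 Greywater=13 Hollowpine=12 → close Hollowpine (overflow 6)
  12÷4 = 3 each, +1 to first 0
Round 3: Briarlake=10 Dunmere=9 Fernhollow=9 Greywater=16 → close Greywater (overflow 5)
  16÷3 = 5 each, +1 to first 1
Round 4: Briarlake=16 Dunmere=14 Fernhollow=14 → close Fernhollow (overflow 8)
  14÷2 = 7 each, +1 to first 0
Round 5: Briarlake=23 Dunmere=21 → close Briarlake (overflow 8)
  23÷1 = 23 each, +1 to first 0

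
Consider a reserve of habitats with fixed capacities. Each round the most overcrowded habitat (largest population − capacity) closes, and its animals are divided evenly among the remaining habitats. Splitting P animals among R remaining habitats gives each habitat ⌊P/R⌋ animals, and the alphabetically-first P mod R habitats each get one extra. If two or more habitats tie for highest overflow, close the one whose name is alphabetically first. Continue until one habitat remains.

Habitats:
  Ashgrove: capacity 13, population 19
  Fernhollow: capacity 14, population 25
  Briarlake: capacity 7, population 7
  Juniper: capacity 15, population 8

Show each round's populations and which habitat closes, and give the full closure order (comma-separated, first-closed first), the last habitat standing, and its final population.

Closure order: Fernhollow, Ashgrove, Briarlake
Last habitat: Juniper with 59 animals

Round 1: Ashgrove=19 Briarlake=7 Fernhollow=25 Juniper=8 → close Fernhollow (overflow 11)
  25÷3 = 8 each, +1 to first 1
Round 2: Ashgrove=28 Briarlake=15 Juniper=16 → close Ashgrove (overflow 15)
  28÷2 = 14 each, +1 to first 0
Round 3: Briarlake=29 Juniper=30 → close Briarlake (overflow 22)
  29÷1 = 29 each, +1 to first 0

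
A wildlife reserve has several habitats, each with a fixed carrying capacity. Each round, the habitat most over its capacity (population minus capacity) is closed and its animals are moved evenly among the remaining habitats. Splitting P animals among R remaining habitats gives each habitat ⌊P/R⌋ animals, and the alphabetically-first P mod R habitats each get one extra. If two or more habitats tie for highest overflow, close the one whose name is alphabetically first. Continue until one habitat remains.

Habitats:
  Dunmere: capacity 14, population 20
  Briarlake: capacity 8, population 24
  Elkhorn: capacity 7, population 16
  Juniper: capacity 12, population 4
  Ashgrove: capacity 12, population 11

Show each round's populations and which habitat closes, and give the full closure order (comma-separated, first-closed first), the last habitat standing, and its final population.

Closure order: Briarlake, Elkhorn, Dunmere, Ashgrove
Last habitat: Juniper with 75 animals

Round 1: Ashgrove=11 Briarlake=24 Dunmere=20 Elkhorn=16 Juniper=4 → close Briarlake (overflow 16)
  24÷4 = 6 each, +1 to first 0
Round 2: Ashgrove=17 Dunmere=26 Elkhorn=22 Juniper=10 → close Elkhorn (overflow 15)
  22÷3 = 7 each, +1 to first 1
Round 3: Ashgrove=25 Dunmere=33 Juniper=17 → close Dunmere (overflow 19)
  33÷2 = 16 each, +1 to first 1
Round 4: Ashgrove=42 Juniper=33 → close Ashgrove (overflow 30)
  42÷1 = 42 each, +1 to first 0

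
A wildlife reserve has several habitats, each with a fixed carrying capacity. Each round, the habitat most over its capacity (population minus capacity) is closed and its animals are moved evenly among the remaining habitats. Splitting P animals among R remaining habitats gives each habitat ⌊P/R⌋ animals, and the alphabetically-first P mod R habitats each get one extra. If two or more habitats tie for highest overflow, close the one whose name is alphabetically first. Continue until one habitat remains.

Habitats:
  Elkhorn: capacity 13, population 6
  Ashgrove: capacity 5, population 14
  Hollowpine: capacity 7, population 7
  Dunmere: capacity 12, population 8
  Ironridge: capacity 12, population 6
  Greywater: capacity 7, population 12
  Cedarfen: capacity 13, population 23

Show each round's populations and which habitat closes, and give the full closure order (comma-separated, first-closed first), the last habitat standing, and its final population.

Round 1: Ashgrove=14 Cedarfen=23 Dunmere=8 Elkhorn=6 Greywater=12 Hollowpine=7 Ironridge=6 → close Cedarfen (overflow 10)
  23÷6 = 3 each, +1 to first 5
Round 2: Ashgrove=18 Dunmere=12 Elkhorn=10 Greywater=16 Hollowpine=11 Ironridge=9 → close Ashgrove (overflow 13)
  18÷5 = 3 each, +1 to first 3
Round 3: Dunmere=16 Elkhorn=14 Greywater=20 Hollowpine=14 Ironridge=12 → close Greywater (overflow 13)
  20÷4 = 5 each, +1 to first 0
Round 4: Dunmere=21 Elkhorn=19 Hollowpine=19 Ironridge=17 → close Hollowpine (overflow 12)
  19÷3 = 6 each, +1 to first 1
Round 5: Dunmere=28 Elkhorn=25 Ironridge=23 → close Dunmere (overflow 16)
  28÷2 = 14 each, +1 to first 0
Round 6: Elkhorn=39 Ironridge=37 → close Elkhorn (overflow 26)
  39÷1 = 39 each, +1 to first 0

Closure order: Cedarfen, Ashgrove, Greywater, Hollowpine, Dunmere, Elkhorn
Last habitat: Ironridge with 76 animals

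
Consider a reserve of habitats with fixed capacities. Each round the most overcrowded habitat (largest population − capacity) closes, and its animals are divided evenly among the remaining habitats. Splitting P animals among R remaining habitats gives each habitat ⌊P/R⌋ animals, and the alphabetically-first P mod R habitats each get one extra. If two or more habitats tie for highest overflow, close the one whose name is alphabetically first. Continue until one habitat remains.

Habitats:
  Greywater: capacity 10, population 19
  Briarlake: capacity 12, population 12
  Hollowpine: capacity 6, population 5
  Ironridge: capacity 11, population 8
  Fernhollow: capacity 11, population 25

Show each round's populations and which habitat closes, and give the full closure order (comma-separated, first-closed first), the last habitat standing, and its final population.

Round 1: Briarlake=12 Fernhollow=25 Greywater=19 Hollowpine=5 Ironridge=8 → close Fernhollow (overflow 14)
  25÷4 = 6 each, +1 to first 1
Round 2: Briarlake=19 Greywater=25 Hollowpine=11 Ironridge=14 → close Greywater (overflow 15)
  25÷3 = 8 each, +1 to first 1
Round 3: Briarlake=28 Hollowpine=19 Ironridge=22 → close Briarlake (overflow 16)
  28÷2 = 14 each, +1 to first 0
Round 4: Hollowpine=33 Ironridge=36 → close Hollowpine (overflow 27)
  33÷1 = 33 each, +1 to first 0

Closure order: Fernhollow, Greywater, Briarlake, Hollowpine
Last habitat: Ironridge with 69 animals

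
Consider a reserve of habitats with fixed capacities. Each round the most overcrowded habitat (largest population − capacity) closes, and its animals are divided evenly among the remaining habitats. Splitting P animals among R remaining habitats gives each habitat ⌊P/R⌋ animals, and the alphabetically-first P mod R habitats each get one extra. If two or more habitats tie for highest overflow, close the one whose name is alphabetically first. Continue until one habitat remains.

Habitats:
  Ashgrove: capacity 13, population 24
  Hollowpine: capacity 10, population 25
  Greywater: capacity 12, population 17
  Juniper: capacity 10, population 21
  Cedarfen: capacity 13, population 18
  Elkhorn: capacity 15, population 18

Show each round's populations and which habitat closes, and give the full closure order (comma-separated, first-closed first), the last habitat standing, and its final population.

Closure order: Hollowpine, Ashgrove, Juniper, Cedarfen, Greywater
Last habitat: Elkhorn with 123 animals

Round 1: Ashgrove=24 Cedarfen=18 Elkhorn=18 Greywater=17 Hollowpine=25 Juniper=21 → close Hollowpine (overflow 15)
  25÷5 = 5 each, +1 to first 0
Round 2: Ashgrove=29 Cedarfen=23 Elkhorn=23 Greywater=22 Juniper=26 → close Ashgrove (overflow 16)
  29÷4 = 7 each, +1 to first 1
Round 3: Cedarfen=31 Elkhorn=30 Greywater=29 Juniper=33 → close Juniper (overflow 23)
  33÷3 = 11 each, +1 to first 0
Round 4: Cedarfen=42 Elkhorn=41 Greywater=40 → close Cedarfen (overflow 29)
  42÷2 = 21 each, +1 to first 0
Round 5: Elkhorn=62 Greywater=61 → close Greywater (overflow 49)
  61÷1 = 61 each, +1 to first 0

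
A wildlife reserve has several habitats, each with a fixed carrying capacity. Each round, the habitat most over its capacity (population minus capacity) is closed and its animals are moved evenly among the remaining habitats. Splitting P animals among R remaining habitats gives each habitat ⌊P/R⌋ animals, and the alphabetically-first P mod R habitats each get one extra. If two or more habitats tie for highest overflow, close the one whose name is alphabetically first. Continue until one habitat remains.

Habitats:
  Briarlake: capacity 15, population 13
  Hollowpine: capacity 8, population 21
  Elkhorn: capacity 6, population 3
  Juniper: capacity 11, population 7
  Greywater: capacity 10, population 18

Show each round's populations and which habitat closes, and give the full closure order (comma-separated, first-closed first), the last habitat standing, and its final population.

Round 1: Briarlake=13 Elkhorn=3 Greywater=18 Hollowpine=21 Juniper=7 → close Hollowpine (overflow 13)
  21÷4 = 5 each, +1 to first 1
Round 2: Briarlake=19 Elkhorn=8 Greywater=23 Juniper=12 → close Greywater (overflow 13)
  23÷3 = 7 each, +1 to first 2
Round 3: Briarlake=27 Elkhorn=16 Juniper=19 → close Briarlake (overflow 12)
  27÷2 = 13 each, +1 to first 1
Round 4: Elkhorn=30 Juniper=32 → close Elkhorn (overflow 24)
  30÷1 = 30 each, +1 to first 0

Closure order: Hollowpine, Greywater, Briarlake, Elkhorn
Last habitat: Juniper with 62 animals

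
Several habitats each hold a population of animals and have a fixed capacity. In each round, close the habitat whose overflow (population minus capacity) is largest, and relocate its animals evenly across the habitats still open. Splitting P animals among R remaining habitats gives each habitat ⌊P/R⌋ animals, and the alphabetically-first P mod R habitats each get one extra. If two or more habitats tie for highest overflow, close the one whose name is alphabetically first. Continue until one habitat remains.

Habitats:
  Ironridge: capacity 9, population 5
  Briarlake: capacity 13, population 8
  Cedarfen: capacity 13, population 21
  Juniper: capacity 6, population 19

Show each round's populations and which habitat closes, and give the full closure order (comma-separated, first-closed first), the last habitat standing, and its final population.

Round 1: Briarlake=8 Cedarfen=21 Ironridge=5 Juniper=19 → close Juniper (overflow 13)
  19÷3 = 6 each, +1 to first 1
Round 2: Briarlake=15 Cedarfen=27 Ironridge=11 → close Cedarfen (overflow 14)
  27÷2 = 13 each, +1 to first 1
Round 3: Briarlake=29 Ironridge=24 → close Briarlake (overflow 16)
  29÷1 = 29 each, +1 to first 0

Closure order: Juniper, Cedarfen, Briarlake
Last habitat: Ironridge with 53 animals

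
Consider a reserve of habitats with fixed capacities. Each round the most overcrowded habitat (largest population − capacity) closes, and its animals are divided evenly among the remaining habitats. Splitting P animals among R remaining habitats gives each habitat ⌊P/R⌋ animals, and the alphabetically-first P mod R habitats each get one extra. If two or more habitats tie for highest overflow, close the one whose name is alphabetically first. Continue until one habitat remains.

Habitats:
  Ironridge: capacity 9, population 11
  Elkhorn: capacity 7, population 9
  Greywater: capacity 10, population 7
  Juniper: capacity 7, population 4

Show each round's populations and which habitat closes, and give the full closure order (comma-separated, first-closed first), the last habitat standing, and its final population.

Closure order: Elkhorn, Ironridge, Greywater
Last habitat: Juniper with 31 animals

Round 1: Elkhorn=9 Greywater=7 Ironridge=11 Juniper=4 → close Elkhorn (overflow 2)
  9÷3 = 3 each, +1 to first 0
Round 2: Greywater=10 Ironridge=14 Juniper=7 → close Ironridge (overflow 5)
  14÷2 = 7 each, +1 to first 0
Round 3: Greywater=17 Juniper=14 → close Greywater (overflow 7)
  17÷1 = 17 each, +1 to first 0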